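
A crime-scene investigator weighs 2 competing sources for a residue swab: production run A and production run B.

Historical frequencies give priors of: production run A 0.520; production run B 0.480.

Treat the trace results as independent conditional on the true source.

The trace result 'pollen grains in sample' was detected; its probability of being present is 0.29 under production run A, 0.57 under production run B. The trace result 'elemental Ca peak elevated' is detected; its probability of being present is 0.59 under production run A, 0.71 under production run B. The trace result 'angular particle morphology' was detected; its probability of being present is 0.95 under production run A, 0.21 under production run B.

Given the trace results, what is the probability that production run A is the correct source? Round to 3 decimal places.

By Bayes' rule with conditional independence, the unnormalized weight for each hypothesis is prior × ∏ likelihoods:
  production run A: 0.520 × 0.29 × 0.59 × 0.95 = 0.084523
  production run B: 0.480 × 0.57 × 0.71 × 0.21 = 0.040794
Marginal likelihood of the evidence = 0.12532.
P(production run A | evidence) = 0.084523 / 0.12532 ≈ 0.674.

0.674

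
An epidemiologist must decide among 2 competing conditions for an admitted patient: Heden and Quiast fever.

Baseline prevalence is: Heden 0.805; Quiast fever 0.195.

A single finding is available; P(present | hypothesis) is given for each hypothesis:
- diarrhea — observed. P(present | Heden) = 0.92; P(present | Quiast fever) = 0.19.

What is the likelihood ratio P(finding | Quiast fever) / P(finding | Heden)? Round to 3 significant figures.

The Bayes factor is the ratio of the two likelihoods.
  Quiast fever: 0.19
  Heden: 0.92
Bayes factor = 0.19 / 0.92 ≈ 0.207

0.207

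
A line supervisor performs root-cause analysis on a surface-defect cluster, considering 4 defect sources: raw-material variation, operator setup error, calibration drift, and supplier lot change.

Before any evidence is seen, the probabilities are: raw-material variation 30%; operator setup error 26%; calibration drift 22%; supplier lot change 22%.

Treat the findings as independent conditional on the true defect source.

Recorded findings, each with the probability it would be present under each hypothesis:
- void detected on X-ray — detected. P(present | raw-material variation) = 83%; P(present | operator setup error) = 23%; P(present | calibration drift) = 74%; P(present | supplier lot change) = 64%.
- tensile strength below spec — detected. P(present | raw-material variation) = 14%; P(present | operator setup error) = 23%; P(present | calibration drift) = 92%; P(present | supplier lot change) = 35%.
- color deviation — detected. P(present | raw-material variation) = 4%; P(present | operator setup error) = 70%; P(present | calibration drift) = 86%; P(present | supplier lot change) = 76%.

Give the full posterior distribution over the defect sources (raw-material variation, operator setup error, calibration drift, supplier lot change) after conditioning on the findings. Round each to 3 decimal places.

0.008, 0.054, 0.727, 0.211

Multiply each prior by the joint likelihood of the evidence pattern:
  raw-material variation: 0.30 × 0.83 × 0.14 × 0.04 = 0.0013944
  operator setup error: 0.26 × 0.23 × 0.23 × 0.70 = 0.0096278
  calibration drift: 0.22 × 0.74 × 0.92 × 0.86 = 0.12881
  supplier lot change: 0.22 × 0.64 × 0.35 × 0.76 = 0.037453
Marginal likelihood of the evidence = 0.17728.
P(raw-material variation | evidence) = 0.0013944 / 0.17728 ≈ 0.008
P(operator setup error | evidence) = 0.0096278 / 0.17728 ≈ 0.054
P(calibration drift | evidence) = 0.12881 / 0.17728 ≈ 0.727
P(supplier lot change | evidence) = 0.037453 / 0.17728 ≈ 0.211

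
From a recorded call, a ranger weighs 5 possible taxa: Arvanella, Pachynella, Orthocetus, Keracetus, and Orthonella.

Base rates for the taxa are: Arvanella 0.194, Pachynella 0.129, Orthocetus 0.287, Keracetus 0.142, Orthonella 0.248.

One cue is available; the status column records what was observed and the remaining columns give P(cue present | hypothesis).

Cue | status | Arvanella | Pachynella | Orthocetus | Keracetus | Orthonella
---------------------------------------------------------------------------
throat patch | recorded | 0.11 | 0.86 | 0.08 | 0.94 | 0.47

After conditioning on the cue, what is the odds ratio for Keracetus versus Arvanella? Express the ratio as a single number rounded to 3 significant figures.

6.25

Posterior odds equal prior odds times the likelihood ratio; only the two competing hypotheses matter.
  Keracetus: 0.142 × 0.94 = 0.13348
  Arvanella: 0.194 × 0.11 = 0.02134
Posterior odds = 0.13348 / 0.02134 ≈ 6.25.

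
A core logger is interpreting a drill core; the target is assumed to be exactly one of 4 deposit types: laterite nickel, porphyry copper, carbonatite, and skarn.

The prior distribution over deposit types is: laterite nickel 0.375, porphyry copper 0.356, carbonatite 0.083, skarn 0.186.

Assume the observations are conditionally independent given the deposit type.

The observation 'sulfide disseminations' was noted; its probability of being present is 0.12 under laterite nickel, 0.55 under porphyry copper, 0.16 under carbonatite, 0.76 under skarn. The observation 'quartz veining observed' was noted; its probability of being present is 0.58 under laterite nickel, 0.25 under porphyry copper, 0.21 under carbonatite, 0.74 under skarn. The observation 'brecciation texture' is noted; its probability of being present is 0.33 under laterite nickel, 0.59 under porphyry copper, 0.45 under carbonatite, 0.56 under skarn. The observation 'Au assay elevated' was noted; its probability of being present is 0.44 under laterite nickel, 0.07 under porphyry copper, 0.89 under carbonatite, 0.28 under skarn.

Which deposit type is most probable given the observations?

Multiply each prior by the joint likelihood of the evidence pattern:
  laterite nickel: 0.375 × 0.12 × 0.58 × 0.33 × 0.44 = 0.0037897
  porphyry copper: 0.356 × 0.55 × 0.25 × 0.59 × 0.07 = 0.0020216
  carbonatite: 0.083 × 0.16 × 0.21 × 0.45 × 0.89 = 0.0011169
  skarn: 0.186 × 0.76 × 0.74 × 0.56 × 0.28 = 0.016402
Normalizing constant Z = 0.0037897 + 0.0020216 + 0.0011169 + 0.016402 = 0.023331.
P(laterite nickel | evidence) ≈ 0.0037897 / 0.023331 ≈ 0.162
P(porphyry copper | evidence) ≈ 0.0020216 / 0.023331 ≈ 0.087
P(carbonatite | evidence) ≈ 0.0011169 / 0.023331 ≈ 0.048
P(skarn | evidence) ≈ 0.016402 / 0.023331 ≈ 0.703
The largest is 0.703, so skarn is most probable.

skarn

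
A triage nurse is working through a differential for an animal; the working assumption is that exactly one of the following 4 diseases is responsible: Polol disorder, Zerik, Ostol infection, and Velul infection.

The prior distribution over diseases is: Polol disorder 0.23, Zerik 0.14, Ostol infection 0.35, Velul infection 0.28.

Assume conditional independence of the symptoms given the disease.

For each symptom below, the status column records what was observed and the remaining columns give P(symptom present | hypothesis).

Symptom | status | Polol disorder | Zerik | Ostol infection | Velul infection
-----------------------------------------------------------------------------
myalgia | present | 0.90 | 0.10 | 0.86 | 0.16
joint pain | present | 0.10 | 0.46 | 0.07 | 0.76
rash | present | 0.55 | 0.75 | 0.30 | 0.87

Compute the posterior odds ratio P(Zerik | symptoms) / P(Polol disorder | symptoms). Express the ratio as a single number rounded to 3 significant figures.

Unnormalized posterior weight (prior times the symptom likelihoods) for each of the two hypotheses:
  Zerik: 0.14 × 0.10 × 0.46 × 0.75 = 0.00483
  Polol disorder: 0.23 × 0.90 × 0.10 × 0.55 = 0.011385
Posterior odds = 0.00483 / 0.011385 ≈ 0.424.

0.424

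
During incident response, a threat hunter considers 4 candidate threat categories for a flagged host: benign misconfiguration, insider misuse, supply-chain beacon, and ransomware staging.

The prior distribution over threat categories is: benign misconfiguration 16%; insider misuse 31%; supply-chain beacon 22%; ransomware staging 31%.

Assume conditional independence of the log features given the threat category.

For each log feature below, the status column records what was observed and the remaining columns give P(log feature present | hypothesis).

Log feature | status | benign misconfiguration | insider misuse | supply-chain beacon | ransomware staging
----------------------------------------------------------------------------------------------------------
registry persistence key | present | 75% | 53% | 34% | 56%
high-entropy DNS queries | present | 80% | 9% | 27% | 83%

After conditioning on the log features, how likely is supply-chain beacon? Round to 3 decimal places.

Multiply each prior by the joint likelihood of the log feature pattern:
  benign misconfiguration: 0.16 × 0.75 × 0.80 = 0.096
  insider misuse: 0.31 × 0.53 × 0.09 = 0.014787
  supply-chain beacon: 0.22 × 0.34 × 0.27 = 0.020196
  ransomware staging: 0.31 × 0.56 × 0.83 = 0.14409
The unnormalized weights sum to 0.27507.
P(supply-chain beacon | evidence) = 0.020196 / 0.27507 ≈ 0.073.

0.073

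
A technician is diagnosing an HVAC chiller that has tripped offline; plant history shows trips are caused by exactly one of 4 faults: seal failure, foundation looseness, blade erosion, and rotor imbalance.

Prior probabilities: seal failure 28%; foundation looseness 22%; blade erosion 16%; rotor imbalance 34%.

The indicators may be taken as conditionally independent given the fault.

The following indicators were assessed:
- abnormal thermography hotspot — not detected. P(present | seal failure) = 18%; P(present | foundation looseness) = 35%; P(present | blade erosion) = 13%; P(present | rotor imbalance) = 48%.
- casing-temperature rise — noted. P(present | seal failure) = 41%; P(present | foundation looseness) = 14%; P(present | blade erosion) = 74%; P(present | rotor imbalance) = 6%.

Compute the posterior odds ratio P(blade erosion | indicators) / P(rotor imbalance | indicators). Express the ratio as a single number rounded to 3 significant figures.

The normalizing constant cancels in an odds ratio, so compute prior × likelihood for the two hypotheses only (using 1 − P(present | H) for each absent indicator):
  blade erosion: 0.16 × (1 − 0.13) × 0.74 = 0.10301
  rotor imbalance: 0.34 × (1 − 0.48) × 0.06 = 0.010608
Odds(blade erosion : rotor imbalance) = 0.10301 / 0.010608 ≈ 9.71.

9.71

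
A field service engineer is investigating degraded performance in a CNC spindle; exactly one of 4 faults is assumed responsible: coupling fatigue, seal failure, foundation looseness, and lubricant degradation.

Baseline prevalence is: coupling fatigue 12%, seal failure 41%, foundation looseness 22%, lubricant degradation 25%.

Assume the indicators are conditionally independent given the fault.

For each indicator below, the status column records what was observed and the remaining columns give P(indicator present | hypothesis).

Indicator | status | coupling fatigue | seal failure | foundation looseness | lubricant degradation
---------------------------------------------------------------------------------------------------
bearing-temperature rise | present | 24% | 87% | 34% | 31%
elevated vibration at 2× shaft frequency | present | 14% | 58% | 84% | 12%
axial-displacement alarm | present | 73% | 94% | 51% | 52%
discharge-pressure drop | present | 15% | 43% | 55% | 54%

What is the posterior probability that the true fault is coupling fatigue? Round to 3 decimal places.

0.004

For each hypothesis, the unnormalized posterior weight is prior × product of the indicator likelihoods:
  coupling fatigue: 0.12 × 0.24 × 0.14 × 0.73 × 0.15 = 0.0004415
  seal failure: 0.41 × 0.87 × 0.58 × 0.94 × 0.43 = 0.083623
  foundation looseness: 0.22 × 0.34 × 0.84 × 0.51 × 0.55 = 0.017624
  lubricant degradation: 0.25 × 0.31 × 0.12 × 0.52 × 0.54 = 0.0026114
Marginal likelihood of the evidence = 0.1043.
P(coupling fatigue | evidence) = 0.0004415 / 0.1043 ≈ 0.004.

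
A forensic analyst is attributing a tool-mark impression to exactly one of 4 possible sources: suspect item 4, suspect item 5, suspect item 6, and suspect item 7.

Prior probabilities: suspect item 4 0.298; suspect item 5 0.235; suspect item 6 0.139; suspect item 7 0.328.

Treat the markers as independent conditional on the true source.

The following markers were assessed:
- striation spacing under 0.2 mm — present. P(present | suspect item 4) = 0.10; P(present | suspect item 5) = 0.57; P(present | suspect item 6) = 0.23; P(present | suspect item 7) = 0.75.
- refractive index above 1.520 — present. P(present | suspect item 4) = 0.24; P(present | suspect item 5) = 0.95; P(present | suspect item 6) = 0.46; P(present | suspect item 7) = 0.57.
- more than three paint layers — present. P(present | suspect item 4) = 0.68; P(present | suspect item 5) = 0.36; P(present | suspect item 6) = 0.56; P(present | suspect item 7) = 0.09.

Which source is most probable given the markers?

suspect item 5

Multiply each prior by the joint likelihood of the marker pattern:
  suspect item 4: 0.298 × 0.10 × 0.24 × 0.68 = 0.0048634
  suspect item 5: 0.235 × 0.57 × 0.95 × 0.36 = 0.045811
  suspect item 6: 0.139 × 0.23 × 0.46 × 0.56 = 0.0082355
  suspect item 7: 0.328 × 0.75 × 0.57 × 0.09 = 0.01262
Normalizing constant Z = 0.0048634 + 0.045811 + 0.0082355 + 0.01262 = 0.07153.
P(suspect item 4 | evidence) ≈ 0.0048634 / 0.07153 ≈ 0.068
P(suspect item 5 | evidence) ≈ 0.045811 / 0.07153 ≈ 0.640
P(suspect item 6 | evidence) ≈ 0.0082355 / 0.07153 ≈ 0.115
P(suspect item 7 | evidence) ≈ 0.01262 / 0.07153 ≈ 0.176
The largest is 0.640, so suspect item 5 is most probable.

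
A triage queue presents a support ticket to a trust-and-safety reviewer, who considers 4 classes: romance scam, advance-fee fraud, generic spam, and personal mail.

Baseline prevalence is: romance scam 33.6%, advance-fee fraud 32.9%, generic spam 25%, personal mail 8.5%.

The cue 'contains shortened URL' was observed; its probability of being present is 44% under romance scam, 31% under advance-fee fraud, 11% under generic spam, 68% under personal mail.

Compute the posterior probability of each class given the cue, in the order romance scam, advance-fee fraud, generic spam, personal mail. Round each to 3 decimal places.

0.441, 0.304, 0.082, 0.172

For each hypothesis, the unnormalized posterior weight is prior × likelihood:
  romance scam: 0.336 × 0.44 = 0.14784
  advance-fee fraud: 0.329 × 0.31 = 0.10199
  generic spam: 0.250 × 0.11 = 0.0275
  personal mail: 0.085 × 0.68 = 0.0578
Normalizing constant Z = 0.14784 + 0.10199 + 0.0275 + 0.0578 = 0.33513.
P(romance scam | evidence) = 0.14784 / 0.33513 ≈ 0.441
P(advance-fee fraud | evidence) = 0.10199 / 0.33513 ≈ 0.304
P(generic spam | evidence) = 0.0275 / 0.33513 ≈ 0.082
P(personal mail | evidence) = 0.0578 / 0.33513 ≈ 0.172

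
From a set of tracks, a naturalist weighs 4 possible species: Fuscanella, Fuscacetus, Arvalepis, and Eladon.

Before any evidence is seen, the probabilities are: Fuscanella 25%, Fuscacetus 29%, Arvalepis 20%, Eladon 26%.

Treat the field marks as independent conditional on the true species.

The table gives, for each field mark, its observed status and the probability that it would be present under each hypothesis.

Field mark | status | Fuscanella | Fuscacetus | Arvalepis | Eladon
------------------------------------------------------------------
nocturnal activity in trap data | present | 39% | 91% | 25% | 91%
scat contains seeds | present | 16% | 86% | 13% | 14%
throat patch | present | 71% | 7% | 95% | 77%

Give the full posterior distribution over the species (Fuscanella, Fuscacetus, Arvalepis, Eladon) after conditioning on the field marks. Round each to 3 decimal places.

0.189, 0.271, 0.105, 0.435

For each hypothesis, the unnormalized posterior weight is prior × product of the field mark likelihoods:
  Fuscanella: 0.25 × 0.39 × 0.16 × 0.71 = 0.011076
  Fuscacetus: 0.29 × 0.91 × 0.86 × 0.07 = 0.015887
  Arvalepis: 0.20 × 0.25 × 0.13 × 0.95 = 0.006175
  Eladon: 0.26 × 0.91 × 0.14 × 0.77 = 0.025505
Marginal likelihood of the evidence = 0.058643.
P(Fuscanella | evidence) = 0.011076 / 0.058643 ≈ 0.189
P(Fuscacetus | evidence) = 0.015887 / 0.058643 ≈ 0.271
P(Arvalepis | evidence) = 0.006175 / 0.058643 ≈ 0.105
P(Eladon | evidence) = 0.025505 / 0.058643 ≈ 0.435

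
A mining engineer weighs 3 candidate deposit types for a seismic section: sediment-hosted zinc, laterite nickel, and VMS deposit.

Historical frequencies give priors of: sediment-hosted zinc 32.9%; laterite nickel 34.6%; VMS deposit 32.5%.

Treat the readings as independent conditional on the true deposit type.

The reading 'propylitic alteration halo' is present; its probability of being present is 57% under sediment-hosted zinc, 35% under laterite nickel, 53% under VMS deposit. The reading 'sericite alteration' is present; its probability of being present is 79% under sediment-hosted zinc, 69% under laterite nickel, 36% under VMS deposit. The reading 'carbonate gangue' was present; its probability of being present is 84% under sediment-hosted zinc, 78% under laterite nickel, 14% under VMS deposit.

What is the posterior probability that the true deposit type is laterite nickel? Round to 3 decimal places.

0.329

By Bayes' rule with conditional independence, the unnormalized weight for each hypothesis is prior × ∏ likelihoods:
  sediment-hosted zinc: 0.329 × 0.57 × 0.79 × 0.84 = 0.12444
  laterite nickel: 0.346 × 0.35 × 0.69 × 0.78 = 0.065176
  VMS deposit: 0.325 × 0.53 × 0.36 × 0.14 = 0.0086814
The unnormalized weights sum to 0.1983.
P(laterite nickel | evidence) = 0.065176 / 0.1983 ≈ 0.329.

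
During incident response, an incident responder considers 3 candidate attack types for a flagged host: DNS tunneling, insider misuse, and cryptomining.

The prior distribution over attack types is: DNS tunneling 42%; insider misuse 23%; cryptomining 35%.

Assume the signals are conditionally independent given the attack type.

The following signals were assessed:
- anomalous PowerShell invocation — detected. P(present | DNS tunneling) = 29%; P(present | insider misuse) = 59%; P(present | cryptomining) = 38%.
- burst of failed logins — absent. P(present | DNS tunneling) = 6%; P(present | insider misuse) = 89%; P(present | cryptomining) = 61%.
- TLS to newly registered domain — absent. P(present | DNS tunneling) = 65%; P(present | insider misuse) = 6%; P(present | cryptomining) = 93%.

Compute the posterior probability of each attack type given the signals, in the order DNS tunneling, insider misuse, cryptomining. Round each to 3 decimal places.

By Bayes' rule with conditional independence, the unnormalized weight for each hypothesis is prior × ∏ likelihoods (using 1 − P(present | H) for each absent signal):
  DNS tunneling: 0.42 × 0.29 × (1 − 0.06) × (1 − 0.65) = 0.040072
  insider misuse: 0.23 × 0.59 × (1 − 0.89) × (1 − 0.06) = 0.014031
  cryptomining: 0.35 × 0.38 × (1 − 0.61) × (1 − 0.93) = 0.0036309
The unnormalized weights sum to 0.057734.
P(DNS tunneling | evidence) = 0.040072 / 0.057734 ≈ 0.694
P(insider misuse | evidence) = 0.014031 / 0.057734 ≈ 0.243
P(cryptomining | evidence) = 0.0036309 / 0.057734 ≈ 0.063

0.694, 0.243, 0.063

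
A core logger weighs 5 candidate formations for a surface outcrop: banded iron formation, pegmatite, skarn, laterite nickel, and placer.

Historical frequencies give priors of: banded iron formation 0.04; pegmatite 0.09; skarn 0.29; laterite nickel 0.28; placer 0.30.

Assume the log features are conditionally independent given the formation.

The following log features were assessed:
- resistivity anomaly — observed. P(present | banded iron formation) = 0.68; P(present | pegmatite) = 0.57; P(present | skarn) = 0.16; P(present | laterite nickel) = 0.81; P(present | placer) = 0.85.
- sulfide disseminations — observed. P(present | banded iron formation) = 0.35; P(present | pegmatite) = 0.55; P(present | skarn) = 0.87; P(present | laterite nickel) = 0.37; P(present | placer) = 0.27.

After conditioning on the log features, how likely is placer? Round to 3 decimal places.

For each hypothesis, the unnormalized posterior weight is prior × product of the log feature likelihoods:
  banded iron formation: 0.04 × 0.68 × 0.35 = 0.00952
  pegmatite: 0.09 × 0.57 × 0.55 = 0.028215
  skarn: 0.29 × 0.16 × 0.87 = 0.040368
  laterite nickel: 0.28 × 0.81 × 0.37 = 0.083916
  placer: 0.30 × 0.85 × 0.27 = 0.06885
The unnormalized weights sum to 0.23087.
P(placer | evidence) = 0.06885 / 0.23087 ≈ 0.298.

0.298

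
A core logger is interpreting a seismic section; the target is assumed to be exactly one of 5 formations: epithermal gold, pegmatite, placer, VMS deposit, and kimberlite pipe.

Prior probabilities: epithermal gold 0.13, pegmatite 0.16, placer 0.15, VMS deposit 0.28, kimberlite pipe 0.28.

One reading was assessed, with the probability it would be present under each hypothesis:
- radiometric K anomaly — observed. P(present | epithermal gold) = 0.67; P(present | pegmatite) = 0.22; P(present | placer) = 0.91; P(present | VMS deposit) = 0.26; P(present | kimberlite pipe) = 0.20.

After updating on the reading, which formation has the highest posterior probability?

Multiply each prior by the likelihood of the reading:
  epithermal gold: 0.13 × 0.67 = 0.0871
  pegmatite: 0.16 × 0.22 = 0.0352
  placer: 0.15 × 0.91 = 0.1365
  VMS deposit: 0.28 × 0.26 = 0.0728
  kimberlite pipe: 0.28 × 0.20 = 0.056
The unnormalized weights sum to 0.3876.
P(epithermal gold | evidence) ≈ 0.0871 / 0.3876 ≈ 0.225
P(pegmatite | evidence) ≈ 0.0352 / 0.3876 ≈ 0.091
P(placer | evidence) ≈ 0.1365 / 0.3876 ≈ 0.352
P(VMS deposit | evidence) ≈ 0.0728 / 0.3876 ≈ 0.188
P(kimberlite pipe | evidence) ≈ 0.056 / 0.3876 ≈ 0.144
The largest is 0.352, so placer is most probable.

placer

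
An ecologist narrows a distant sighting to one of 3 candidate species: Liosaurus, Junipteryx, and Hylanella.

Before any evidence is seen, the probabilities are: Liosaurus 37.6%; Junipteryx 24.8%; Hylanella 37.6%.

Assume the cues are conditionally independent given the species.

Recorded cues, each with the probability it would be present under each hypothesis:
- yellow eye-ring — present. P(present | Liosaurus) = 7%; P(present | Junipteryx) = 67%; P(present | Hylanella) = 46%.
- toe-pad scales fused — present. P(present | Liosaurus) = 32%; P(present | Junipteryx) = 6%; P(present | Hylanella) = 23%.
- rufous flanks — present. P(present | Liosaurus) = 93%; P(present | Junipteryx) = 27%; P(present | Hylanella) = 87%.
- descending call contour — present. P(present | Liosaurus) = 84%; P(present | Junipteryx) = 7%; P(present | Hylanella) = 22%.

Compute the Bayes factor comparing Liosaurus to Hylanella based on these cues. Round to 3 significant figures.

Joint likelihood of the cue pattern under each hypothesis:
  Liosaurus: 0.07 × 0.32 × 0.93 × 0.84 = 0.017499
  Hylanella: 0.46 × 0.23 × 0.87 × 0.22 = 0.02025
Bayes factor = 0.017499 / 0.02025 ≈ 0.864

0.864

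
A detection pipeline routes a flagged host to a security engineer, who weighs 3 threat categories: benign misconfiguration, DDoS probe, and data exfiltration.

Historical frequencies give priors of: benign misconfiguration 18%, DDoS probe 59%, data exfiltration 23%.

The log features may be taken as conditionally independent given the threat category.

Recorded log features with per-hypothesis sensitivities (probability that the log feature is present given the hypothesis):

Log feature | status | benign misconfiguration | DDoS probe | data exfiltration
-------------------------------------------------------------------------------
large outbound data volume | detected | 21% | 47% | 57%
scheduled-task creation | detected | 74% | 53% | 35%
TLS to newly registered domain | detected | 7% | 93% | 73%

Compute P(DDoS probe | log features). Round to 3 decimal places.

For each hypothesis, the unnormalized posterior weight is prior × product of the log feature likelihoods:
  benign misconfiguration: 0.18 × 0.21 × 0.74 × 0.07 = 0.001958
  DDoS probe: 0.59 × 0.47 × 0.53 × 0.93 = 0.13668
  data exfiltration: 0.23 × 0.57 × 0.35 × 0.73 = 0.033496
The unnormalized weights sum to 0.17214.
P(DDoS probe | evidence) = 0.13668 / 0.17214 ≈ 0.794.

0.794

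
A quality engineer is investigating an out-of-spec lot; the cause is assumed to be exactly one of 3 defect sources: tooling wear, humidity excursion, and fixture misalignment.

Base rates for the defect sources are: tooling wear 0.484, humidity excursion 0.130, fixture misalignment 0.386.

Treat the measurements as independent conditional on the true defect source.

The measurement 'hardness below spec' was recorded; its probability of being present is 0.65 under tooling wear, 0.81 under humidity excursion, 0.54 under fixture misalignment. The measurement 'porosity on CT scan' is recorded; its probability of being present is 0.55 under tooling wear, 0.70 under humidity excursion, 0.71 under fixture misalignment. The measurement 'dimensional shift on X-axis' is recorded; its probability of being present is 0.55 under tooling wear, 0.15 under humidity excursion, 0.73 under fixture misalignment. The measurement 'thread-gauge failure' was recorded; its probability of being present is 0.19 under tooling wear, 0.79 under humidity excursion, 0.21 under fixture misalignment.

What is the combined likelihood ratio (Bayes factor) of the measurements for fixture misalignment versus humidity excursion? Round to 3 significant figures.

The Bayes factor is the ratio of the joint likelihoods of the measurement pattern under the two hypotheses.
  fixture misalignment: 0.54 × 0.71 × 0.73 × 0.21 = 0.058775
  humidity excursion: 0.81 × 0.70 × 0.15 × 0.79 = 0.067189
Bayes factor = 0.058775 / 0.067189 ≈ 0.875

0.875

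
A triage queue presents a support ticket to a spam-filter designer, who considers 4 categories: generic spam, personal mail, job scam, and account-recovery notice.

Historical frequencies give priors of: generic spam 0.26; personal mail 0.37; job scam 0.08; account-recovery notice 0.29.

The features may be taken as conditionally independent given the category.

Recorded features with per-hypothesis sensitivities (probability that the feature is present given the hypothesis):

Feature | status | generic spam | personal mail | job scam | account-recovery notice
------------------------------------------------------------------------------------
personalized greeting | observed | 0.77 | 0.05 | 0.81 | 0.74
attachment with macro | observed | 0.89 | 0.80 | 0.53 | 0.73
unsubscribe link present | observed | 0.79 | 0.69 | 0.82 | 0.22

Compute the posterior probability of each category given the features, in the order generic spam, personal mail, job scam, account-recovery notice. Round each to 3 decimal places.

Multiply each prior by the joint likelihood of the feature pattern:
  generic spam: 0.26 × 0.77 × 0.89 × 0.79 = 0.14076
  personal mail: 0.37 × 0.05 × 0.80 × 0.69 = 0.010212
  job scam: 0.08 × 0.81 × 0.53 × 0.82 = 0.028162
  account-recovery notice: 0.29 × 0.74 × 0.73 × 0.22 = 0.034465
Marginal likelihood of the evidence = 0.2136.
P(generic spam | evidence) = 0.14076 / 0.2136 ≈ 0.659
P(personal mail | evidence) = 0.010212 / 0.2136 ≈ 0.048
P(job scam | evidence) = 0.028162 / 0.2136 ≈ 0.132
P(account-recovery notice | evidence) = 0.034465 / 0.2136 ≈ 0.161

0.659, 0.048, 0.132, 0.161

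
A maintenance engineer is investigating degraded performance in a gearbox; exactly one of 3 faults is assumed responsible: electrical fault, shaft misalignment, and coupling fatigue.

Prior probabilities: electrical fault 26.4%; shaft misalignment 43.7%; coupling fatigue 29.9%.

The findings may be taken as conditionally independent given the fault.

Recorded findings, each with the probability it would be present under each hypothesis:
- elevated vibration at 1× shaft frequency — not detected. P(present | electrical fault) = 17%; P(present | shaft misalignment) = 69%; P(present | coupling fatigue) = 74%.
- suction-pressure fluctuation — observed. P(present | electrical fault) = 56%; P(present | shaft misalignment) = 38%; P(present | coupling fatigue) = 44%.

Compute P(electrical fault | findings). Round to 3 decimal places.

0.589

Multiply each prior by the joint likelihood of the evidence pattern (using 1 − P(present | H) for each absent finding):
  electrical fault: 0.264 × (1 − 0.17) × 0.56 = 0.12271
  shaft misalignment: 0.437 × (1 − 0.69) × 0.38 = 0.051479
  coupling fatigue: 0.299 × (1 − 0.74) × 0.44 = 0.034206
The unnormalized weights sum to 0.20839.
P(electrical fault | evidence) = 0.12271 / 0.20839 ≈ 0.589.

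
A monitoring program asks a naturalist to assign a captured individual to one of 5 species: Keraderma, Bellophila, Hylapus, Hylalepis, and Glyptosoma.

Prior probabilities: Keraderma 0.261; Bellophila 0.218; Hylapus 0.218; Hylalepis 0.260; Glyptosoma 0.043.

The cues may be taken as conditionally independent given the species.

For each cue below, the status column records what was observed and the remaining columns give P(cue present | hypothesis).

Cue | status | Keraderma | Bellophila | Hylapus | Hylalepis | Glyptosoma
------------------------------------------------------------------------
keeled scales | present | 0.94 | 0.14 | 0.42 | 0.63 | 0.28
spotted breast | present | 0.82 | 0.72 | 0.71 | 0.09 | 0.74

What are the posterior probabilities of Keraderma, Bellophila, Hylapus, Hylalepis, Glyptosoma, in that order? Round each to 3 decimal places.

0.645, 0.070, 0.208, 0.047, 0.029

For each hypothesis, the unnormalized posterior weight is prior × product of the cue likelihoods:
  Keraderma: 0.261 × 0.94 × 0.82 = 0.20118
  Bellophila: 0.218 × 0.14 × 0.72 = 0.021974
  Hylapus: 0.218 × 0.42 × 0.71 = 0.065008
  Hylalepis: 0.260 × 0.63 × 0.09 = 0.014742
  Glyptosoma: 0.043 × 0.28 × 0.74 = 0.0089096
Normalizing constant Z = 0.20118 + 0.021974 + 0.065008 + 0.014742 + 0.0089096 = 0.31181.
P(Keraderma | evidence) = 0.20118 / 0.31181 ≈ 0.645
P(Bellophila | evidence) = 0.021974 / 0.31181 ≈ 0.070
P(Hylapus | evidence) = 0.065008 / 0.31181 ≈ 0.208
P(Hylalepis | evidence) = 0.014742 / 0.31181 ≈ 0.047
P(Glyptosoma | evidence) = 0.0089096 / 0.31181 ≈ 0.029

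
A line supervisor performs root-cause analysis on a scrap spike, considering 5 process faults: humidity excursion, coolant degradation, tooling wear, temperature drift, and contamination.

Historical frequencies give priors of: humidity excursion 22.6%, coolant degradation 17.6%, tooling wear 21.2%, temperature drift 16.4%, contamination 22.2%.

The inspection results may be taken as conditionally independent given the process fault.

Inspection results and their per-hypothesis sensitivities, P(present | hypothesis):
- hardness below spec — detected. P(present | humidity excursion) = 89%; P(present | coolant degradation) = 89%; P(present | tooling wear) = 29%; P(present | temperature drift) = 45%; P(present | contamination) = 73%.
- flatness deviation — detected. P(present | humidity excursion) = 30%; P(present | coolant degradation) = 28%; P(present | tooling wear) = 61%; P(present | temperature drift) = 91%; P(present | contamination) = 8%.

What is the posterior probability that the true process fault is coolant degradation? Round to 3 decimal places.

Multiply each prior by the joint likelihood of the inspection result pattern:
  humidity excursion: 0.226 × 0.89 × 0.30 = 0.060342
  coolant degradation: 0.176 × 0.89 × 0.28 = 0.043859
  tooling wear: 0.212 × 0.29 × 0.61 = 0.037503
  temperature drift: 0.164 × 0.45 × 0.91 = 0.067158
  contamination: 0.222 × 0.73 × 0.08 = 0.012965
The unnormalized weights sum to 0.22183.
P(coolant degradation | evidence) = 0.043859 / 0.22183 ≈ 0.198.

0.198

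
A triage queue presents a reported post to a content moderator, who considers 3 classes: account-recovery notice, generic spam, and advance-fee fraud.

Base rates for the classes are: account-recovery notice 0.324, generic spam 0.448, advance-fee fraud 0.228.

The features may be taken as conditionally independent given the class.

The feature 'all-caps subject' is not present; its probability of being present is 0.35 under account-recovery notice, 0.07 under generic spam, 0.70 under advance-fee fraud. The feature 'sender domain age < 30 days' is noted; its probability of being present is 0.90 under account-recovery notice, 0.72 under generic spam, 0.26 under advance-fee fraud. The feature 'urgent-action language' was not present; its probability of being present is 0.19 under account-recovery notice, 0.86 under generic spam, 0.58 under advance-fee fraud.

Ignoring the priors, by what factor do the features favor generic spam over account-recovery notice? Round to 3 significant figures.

Take the product of per-feature likelihoods under each hypothesis (using 1 − P(present | H) for each absent feature), then divide.
  generic spam: (1 − 0.07) × 0.72 × (1 − 0.86) = 0.093744
  account-recovery notice: (1 − 0.35) × 0.90 × (1 − 0.19) = 0.47385
Bayes factor = 0.093744 / 0.47385 ≈ 0.198

0.198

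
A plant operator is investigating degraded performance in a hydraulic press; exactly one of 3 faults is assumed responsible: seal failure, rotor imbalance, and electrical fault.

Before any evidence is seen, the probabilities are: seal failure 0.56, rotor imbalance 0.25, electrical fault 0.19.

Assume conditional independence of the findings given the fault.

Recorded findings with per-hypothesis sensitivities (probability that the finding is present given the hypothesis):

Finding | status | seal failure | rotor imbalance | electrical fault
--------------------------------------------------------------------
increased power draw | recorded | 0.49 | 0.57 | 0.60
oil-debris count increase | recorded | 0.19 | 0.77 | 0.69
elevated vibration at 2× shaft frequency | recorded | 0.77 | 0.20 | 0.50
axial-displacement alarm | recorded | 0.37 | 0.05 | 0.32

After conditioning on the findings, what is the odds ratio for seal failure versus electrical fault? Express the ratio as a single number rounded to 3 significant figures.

1.18

The normalizing constant cancels in an odds ratio, so compute prior × likelihood for the two hypotheses only:
  seal failure: 0.56 × 0.49 × 0.19 × 0.77 × 0.37 = 0.014854
  electrical fault: 0.19 × 0.60 × 0.69 × 0.50 × 0.32 = 0.012586
Odds(seal failure : electrical fault) = 0.014854 / 0.012586 ≈ 1.18.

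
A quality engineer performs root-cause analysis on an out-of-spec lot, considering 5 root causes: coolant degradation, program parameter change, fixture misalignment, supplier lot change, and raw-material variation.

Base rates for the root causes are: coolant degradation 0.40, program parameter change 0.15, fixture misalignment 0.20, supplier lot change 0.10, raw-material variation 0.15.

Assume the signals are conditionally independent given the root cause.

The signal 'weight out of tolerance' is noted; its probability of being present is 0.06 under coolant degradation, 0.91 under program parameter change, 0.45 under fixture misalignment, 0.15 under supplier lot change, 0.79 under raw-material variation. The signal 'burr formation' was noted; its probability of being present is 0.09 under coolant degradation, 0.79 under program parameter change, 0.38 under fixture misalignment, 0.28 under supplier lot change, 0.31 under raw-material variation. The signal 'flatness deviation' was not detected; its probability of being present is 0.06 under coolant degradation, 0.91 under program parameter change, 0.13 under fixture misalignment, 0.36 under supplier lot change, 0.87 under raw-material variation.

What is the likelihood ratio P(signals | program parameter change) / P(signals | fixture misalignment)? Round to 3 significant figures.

0.435

Joint likelihood of the signal pattern under each hypothesis (using 1 − P(present | H) for each absent signal):
  program parameter change: 0.91 × 0.79 × (1 − 0.91) = 0.064701
  fixture misalignment: 0.45 × 0.38 × (1 − 0.13) = 0.14877
Bayes factor = 0.064701 / 0.14877 ≈ 0.435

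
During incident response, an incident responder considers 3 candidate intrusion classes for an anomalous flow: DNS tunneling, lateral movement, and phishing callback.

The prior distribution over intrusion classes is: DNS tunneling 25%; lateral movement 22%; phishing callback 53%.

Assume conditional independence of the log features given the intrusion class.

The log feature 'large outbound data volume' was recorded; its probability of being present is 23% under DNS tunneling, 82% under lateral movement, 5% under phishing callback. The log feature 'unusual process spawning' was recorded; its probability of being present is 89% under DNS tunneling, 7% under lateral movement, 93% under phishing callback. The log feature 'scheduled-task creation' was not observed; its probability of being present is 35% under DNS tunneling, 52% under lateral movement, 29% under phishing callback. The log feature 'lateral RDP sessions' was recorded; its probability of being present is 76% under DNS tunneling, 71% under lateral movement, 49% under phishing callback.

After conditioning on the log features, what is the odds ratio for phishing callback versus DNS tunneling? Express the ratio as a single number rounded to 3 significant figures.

0.339

The normalizing constant cancels in an odds ratio, so compute prior × likelihood for the two hypotheses only (using 1 − P(present | H) for each absent log feature):
  phishing callback: 0.53 × 0.05 × 0.93 × (1 − 0.29) × 0.49 = 0.008574
  DNS tunneling: 0.25 × 0.23 × 0.89 × (1 − 0.35) × 0.76 = 0.02528
Posterior odds = 0.008574 / 0.02528 ≈ 0.339.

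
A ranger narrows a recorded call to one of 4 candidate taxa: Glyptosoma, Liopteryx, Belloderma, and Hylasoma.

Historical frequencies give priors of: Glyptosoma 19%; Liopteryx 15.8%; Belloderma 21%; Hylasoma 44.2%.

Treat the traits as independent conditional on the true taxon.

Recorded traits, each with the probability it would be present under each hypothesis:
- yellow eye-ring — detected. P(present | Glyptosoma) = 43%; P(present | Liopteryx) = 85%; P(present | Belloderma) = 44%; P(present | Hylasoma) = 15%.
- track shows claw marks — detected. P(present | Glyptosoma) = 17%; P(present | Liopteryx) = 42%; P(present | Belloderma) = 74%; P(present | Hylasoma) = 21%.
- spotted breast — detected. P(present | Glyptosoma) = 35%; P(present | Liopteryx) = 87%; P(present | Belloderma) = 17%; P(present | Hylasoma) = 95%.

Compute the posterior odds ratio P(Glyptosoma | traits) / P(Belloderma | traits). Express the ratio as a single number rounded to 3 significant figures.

Posterior odds equal prior odds times the likelihood ratio; only the two competing hypotheses matter.
  Glyptosoma: 0.190 × 0.43 × 0.17 × 0.35 = 0.0048611
  Belloderma: 0.210 × 0.44 × 0.74 × 0.17 = 0.011624
Posterior odds = 0.0048611 / 0.011624 ≈ 0.418.

0.418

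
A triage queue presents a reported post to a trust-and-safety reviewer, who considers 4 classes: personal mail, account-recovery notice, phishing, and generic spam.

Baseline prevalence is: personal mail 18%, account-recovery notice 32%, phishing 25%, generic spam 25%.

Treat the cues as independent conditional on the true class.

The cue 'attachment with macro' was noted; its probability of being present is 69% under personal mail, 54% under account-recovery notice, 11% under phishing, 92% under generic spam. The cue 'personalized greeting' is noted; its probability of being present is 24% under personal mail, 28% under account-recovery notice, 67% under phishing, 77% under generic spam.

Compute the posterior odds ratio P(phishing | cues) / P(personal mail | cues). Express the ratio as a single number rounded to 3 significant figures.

Unnormalized posterior weight (prior times the cue likelihoods) for each of the two hypotheses:
  phishing: 0.25 × 0.11 × 0.67 = 0.018425
  personal mail: 0.18 × 0.69 × 0.24 = 0.029808
Odds(phishing : personal mail) = 0.018425 / 0.029808 ≈ 0.618.

0.618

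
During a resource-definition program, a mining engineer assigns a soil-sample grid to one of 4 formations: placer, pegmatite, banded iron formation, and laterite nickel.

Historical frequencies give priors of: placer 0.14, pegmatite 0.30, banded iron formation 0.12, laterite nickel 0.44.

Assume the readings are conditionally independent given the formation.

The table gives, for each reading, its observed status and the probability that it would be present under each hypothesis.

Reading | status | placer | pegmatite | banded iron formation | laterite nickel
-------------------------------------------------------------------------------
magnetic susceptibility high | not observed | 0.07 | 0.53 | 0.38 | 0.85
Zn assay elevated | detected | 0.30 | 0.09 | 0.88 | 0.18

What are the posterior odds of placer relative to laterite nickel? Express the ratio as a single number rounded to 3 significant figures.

3.29

The normalizing constant cancels in an odds ratio, so compute prior × likelihood for the two hypotheses only (using 1 − P(present | H) for each absent reading):
  placer: 0.14 × (1 − 0.07) × 0.30 = 0.03906
  laterite nickel: 0.44 × (1 − 0.85) × 0.18 = 0.01188
Posterior odds = 0.03906 / 0.01188 ≈ 3.29.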